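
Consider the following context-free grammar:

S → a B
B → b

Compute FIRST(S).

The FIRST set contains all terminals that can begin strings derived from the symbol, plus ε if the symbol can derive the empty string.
S has the single production S → a B, whose right-hand side begins with the terminal a. So FIRST(S) = {a}.

Final answer: {a}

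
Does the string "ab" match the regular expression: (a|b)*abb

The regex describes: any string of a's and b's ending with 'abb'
No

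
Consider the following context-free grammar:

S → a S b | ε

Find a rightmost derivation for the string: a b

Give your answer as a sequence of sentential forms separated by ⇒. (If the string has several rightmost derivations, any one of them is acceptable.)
Start with S.
Step 1: the rightmost non-terminal is S; apply S → a S b:  a S b
Step 2: the rightmost non-terminal is S; apply S → ε:  a b

Final answer: S ⇒ a S b ⇒ a b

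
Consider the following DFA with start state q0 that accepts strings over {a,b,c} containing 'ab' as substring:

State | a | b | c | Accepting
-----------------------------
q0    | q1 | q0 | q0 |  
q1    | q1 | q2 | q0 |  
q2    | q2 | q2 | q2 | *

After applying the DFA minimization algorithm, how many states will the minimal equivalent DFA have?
All 3 states are reachable from q0, so none can be removed as unreachable.
Table-filling: first mark every (accepting, non-accepting) pair as distinguishable (accepting: {q2}; non-accepting: {q0, q1}).
Round 1: (q0, q1) on 'b' go to q0 and q2, already distinguishable → mark.
Every pair of states is distinguishable, so the DFA is already minimal.
Equivalence classes: {q0}, {q1}, {q2} → 3 states.

Final answer: 3 states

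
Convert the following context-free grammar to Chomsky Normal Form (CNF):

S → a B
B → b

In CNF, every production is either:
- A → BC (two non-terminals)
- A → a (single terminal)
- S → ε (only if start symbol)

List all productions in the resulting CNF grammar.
The grammar has no ε-productions or unit productions to eliminate.
S → a B has terminal a in a right-hand side of length ≥ 2: introduce T_a → a and use T_a in place of a.
B → b is already in CNF (single terminal) – keep it.
S → a B becomes S → T_a B.
Resulting CNF grammar (3 productions): T_a → a; B → b; S → T_a B

Final answer: T_a → a; B → b; S → T_a B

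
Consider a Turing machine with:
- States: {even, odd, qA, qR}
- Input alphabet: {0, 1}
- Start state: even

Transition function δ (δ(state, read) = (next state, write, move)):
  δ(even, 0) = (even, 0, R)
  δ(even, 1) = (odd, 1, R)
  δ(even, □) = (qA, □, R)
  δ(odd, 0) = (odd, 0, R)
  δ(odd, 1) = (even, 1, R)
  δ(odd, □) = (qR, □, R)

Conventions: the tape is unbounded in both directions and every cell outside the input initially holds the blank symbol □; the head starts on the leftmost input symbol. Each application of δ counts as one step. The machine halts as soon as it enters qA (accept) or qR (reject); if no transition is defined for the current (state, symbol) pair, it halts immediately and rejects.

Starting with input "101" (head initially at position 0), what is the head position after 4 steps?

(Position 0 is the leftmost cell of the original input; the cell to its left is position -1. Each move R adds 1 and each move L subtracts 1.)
Step 0: [even]101 (head at position 0)
Step 1: δ(even, 1) = (odd, 1, R)  ⊢  1[odd]01 (head at position 1)
Step 2: δ(odd, 0) = (odd, 0, R)  ⊢  10[odd]1 (head at position 2)
Step 3: δ(odd, 1) = (even, 1, R)  ⊢  101[even]□ (head at position 3)
Step 4: δ(even, □) = (qA, □, R)  ⊢  101□[qA]□ (head at position 4)
Head position after 4 steps: 4

Final answer: Position 4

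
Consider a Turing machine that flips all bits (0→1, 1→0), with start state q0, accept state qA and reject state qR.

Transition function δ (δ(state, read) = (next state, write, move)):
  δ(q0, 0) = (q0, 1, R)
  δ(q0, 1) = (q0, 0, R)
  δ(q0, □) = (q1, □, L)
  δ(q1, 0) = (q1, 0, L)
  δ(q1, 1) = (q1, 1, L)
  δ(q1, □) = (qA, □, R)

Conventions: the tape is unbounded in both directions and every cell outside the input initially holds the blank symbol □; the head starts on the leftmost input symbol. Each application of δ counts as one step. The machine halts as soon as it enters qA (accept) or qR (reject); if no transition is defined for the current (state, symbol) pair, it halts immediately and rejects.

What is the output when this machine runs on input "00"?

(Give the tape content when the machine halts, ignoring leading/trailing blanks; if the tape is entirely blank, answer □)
Step 0: [q0]00 (head at position 0)
Step 1: δ(q0, 0) = (q0, 1, R)  ⊢  1[q0]0 (head at position 1)
Step 2: δ(q0, 0) = (q0, 1, R)  ⊢  11[q0]□ (head at position 2)
Step 3: δ(q0, □) = (q1, □, L)  ⊢  1[q1]1□ (head at position 1)
Step 4: δ(q1, 1) = (q1, 1, L)  ⊢  [q1]11□ (head at position 0)
Step 5: δ(q1, 1) = (q1, 1, L)  ⊢  [q1]□11□ (head at position -1)
Step 6: δ(q1, □) = (qA, □, R)  ⊢  □[qA]11□ (head at position 0)
The machine is in qA, so it halts and accepts.
Tape content when halted (ignoring surrounding blanks): 11

Final answer: Output: 11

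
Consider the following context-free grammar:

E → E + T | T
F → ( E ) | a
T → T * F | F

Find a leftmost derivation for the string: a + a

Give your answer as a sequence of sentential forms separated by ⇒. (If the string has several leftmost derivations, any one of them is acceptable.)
Start with E.
Step 1: the leftmost non-terminal is E; apply E → E + T:  E + T
Step 2: the leftmost non-terminal is E; apply E → T:  T + T
Step 3: the leftmost non-terminal is T; apply T → F:  F + T
Step 4: the leftmost non-terminal is F; apply F → a:  a + T
Step 5: the leftmost non-terminal is T; apply T → F:  a + F
Step 6: the leftmost non-terminal is F; apply F → a:  a + a

Final answer: E ⇒ E + T ⇒ T + T ⇒ F + T ⇒ a + T ⇒ a + F ⇒ a + a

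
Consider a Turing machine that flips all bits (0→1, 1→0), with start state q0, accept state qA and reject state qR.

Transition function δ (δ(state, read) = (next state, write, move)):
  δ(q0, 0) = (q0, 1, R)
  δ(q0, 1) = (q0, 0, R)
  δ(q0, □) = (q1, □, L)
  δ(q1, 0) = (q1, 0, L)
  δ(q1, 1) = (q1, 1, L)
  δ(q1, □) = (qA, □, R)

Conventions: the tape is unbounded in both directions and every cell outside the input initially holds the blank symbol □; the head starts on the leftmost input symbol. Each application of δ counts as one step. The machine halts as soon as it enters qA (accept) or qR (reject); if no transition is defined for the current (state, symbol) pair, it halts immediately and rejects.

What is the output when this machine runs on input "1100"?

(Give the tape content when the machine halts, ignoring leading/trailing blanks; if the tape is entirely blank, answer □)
Step 0: [q0]1100 (head at position 0)
Step 1: δ(q0, 1) = (q0, 0, R)  ⊢  0[q0]100 (head at position 1)
Step 2: δ(q0, 1) = (q0, 0, R)  ⊢  00[q0]00 (head at position 2)
Step 3: δ(q0, 0) = (q0, 1, R)  ⊢  001[q0]0 (head at position 3)
Step 4: δ(q0, 0) = (q0, 1, R)  ⊢  0011[q0]□ (head at position 4)
Step 5: δ(q0, □) = (q1, □, L)  ⊢  001[q1]1□ (head at position 3)
Step 6: δ(q1, 1) = (q1, 1, L)  ⊢  00[q1]11□ (head at position 2)
Step 7: δ(q1, 1) = (q1, 1, L)  ⊢  0[q1]011□ (head at position 1)
Step 8: δ(q1, 0) = (q1, 0, L)  ⊢  [q1]0011□ (head at position 0)
Step 9: δ(q1, 0) = (q1, 0, L)  ⊢  [q1]□0011□ (head at position -1)
Step 10: δ(q1, □) = (qA, □, R)  ⊢  □[qA]0011□ (head at position 0)
The machine is in qA, so it halts and accepts.
Tape content when halted (ignoring surrounding blanks): 0011

Final answer: Output: 0011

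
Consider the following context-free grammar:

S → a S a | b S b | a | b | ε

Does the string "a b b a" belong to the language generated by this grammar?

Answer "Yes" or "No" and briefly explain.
A derivation exists: S ⇒ a S a ⇒ a b S b a ⇒ a b b a (using S → a S a, S → b S b, then S → ε).

Final answer: Yes - a valid derivation exists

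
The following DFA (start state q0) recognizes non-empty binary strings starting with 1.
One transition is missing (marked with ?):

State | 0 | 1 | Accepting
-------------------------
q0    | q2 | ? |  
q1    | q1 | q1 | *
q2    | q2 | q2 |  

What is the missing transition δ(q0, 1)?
q1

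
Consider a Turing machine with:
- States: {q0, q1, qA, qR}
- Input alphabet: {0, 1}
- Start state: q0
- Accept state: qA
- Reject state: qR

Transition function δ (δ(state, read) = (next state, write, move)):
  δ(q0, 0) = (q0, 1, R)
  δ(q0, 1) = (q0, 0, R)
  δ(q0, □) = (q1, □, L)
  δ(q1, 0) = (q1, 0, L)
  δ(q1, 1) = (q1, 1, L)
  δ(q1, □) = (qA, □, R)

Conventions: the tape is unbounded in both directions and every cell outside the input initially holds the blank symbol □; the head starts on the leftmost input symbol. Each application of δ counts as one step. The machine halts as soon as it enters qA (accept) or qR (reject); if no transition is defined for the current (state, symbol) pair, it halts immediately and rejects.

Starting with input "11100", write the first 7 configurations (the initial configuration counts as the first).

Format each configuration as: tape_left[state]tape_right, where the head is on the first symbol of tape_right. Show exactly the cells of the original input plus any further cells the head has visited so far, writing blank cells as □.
Step 0: [q0]11100 (head at position 0)
Step 1: δ(q0, 1) = (q0, 0, R)  ⊢  0[q0]1100 (head at position 1)
Step 2: δ(q0, 1) = (q0, 0, R)  ⊢  00[q0]100 (head at position 2)
Step 3: δ(q0, 1) = (q0, 0, R)  ⊢  000[q0]00 (head at position 3)
Step 4: δ(q0, 0) = (q0, 1, R)  ⊢  0001[q0]0 (head at position 4)
Step 5: δ(q0, 0) = (q0, 1, R)  ⊢  00011[q0]□ (head at position 5)
Step 6: δ(q0, □) = (q1, □, L)  ⊢  0001[q1]1□ (head at position 4)

Final answer: [q0]11100 ⊢ 0[q0]1100 ⊢ 00[q0]100 ⊢ 000[q0]00 ⊢ 0001[q0]0 ⊢ 00011[q0]□ ⊢ 0001[q1]1□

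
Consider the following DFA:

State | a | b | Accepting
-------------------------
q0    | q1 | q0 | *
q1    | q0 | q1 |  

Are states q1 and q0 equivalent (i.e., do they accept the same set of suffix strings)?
Try the suffix ε (the empty string).
From q1: q1 — not accepting.
From q0: q0 — accepting.
The two states disagree on this suffix, so they are not equivalent.

Final answer: No. Distinguishing string: ε (the empty string) - accepted from q0 but not from q1.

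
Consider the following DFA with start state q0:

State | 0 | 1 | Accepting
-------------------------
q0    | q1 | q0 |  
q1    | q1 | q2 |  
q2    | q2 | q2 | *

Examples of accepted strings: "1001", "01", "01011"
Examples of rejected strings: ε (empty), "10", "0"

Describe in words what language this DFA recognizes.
binary strings containing '01' as a substring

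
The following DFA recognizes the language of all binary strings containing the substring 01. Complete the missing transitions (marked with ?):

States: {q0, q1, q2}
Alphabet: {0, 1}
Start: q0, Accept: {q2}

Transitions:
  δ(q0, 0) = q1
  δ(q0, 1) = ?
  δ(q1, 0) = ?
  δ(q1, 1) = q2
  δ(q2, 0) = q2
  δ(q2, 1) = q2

What each state remembers (consistent with the given transitions and accept states):
  q0: 01 not seen yet and the last symbol was not 0
  q1: 01 not seen yet and the last symbol was 0
  q2: the substring 01 has already been seen
Filling in the missing entries:
  δ(q0, 1): in q0 (01 not seen yet and the last symbol was not 0), after reading 1 we have: 01 not seen yet and the last symbol was not 0 → q0
  δ(q1, 0): in q1 (01 not seen yet and the last symbol was 0), after reading 0 we have: 01 not seen yet and the last symbol was 0 → q1

Final answer: δ(q0, 1) = q0; δ(q1, 0) = q1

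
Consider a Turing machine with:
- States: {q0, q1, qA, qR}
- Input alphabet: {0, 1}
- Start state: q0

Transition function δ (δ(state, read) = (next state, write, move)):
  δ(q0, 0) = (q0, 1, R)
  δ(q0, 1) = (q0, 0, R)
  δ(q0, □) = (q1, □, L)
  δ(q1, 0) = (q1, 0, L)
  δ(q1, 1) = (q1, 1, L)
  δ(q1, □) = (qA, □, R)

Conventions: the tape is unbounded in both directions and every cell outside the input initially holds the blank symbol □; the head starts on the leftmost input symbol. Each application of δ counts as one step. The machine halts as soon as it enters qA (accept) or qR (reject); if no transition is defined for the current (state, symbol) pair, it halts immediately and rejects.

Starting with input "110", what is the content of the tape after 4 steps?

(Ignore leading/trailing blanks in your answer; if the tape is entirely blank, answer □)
Step 0: [q0]110 (head at position 0)
Step 1: δ(q0, 1) = (q0, 0, R)  ⊢  0[q0]10 (head at position 1)
Step 2: δ(q0, 1) = (q0, 0, R)  ⊢  00[q0]0 (head at position 2)
Step 3: δ(q0, 0) = (q0, 1, R)  ⊢  001[q0]□ (head at position 3)
Step 4: δ(q0, □) = (q1, □, L)  ⊢  00[q1]1□ (head at position 2)
Tape after 4 steps (ignoring surrounding blanks): 001

Final answer: Tape: 001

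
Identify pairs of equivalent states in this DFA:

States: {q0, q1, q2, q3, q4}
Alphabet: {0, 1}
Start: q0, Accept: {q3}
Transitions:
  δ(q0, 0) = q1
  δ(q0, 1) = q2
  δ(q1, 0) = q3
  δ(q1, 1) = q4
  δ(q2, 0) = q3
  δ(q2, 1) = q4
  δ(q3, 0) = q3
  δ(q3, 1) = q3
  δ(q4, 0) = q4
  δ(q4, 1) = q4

Using the table-filling algorithm:
Round 0 – mark pairs where exactly one state is accepting: (q0,q3), (q1,q3), (q2,q3), (q3,q4)
Round 1 – newly marked: (q0,q1) [on 0: q1 vs q3, already marked]; (q0,q2) [on 0: q1 vs q3, already marked]; (q1,q4) [on 0: q3 vs q4, already marked]; (q2,q4) [on 0: q3 vs q4, already marked]
Round 2 – newly marked: (q0,q4) [on 0: q1 vs q4, already marked]
No further pairs can be marked.
(q1, q2) unmarked: δ(q1,0)=q3, δ(q2,0)=q3; δ(q1,1)=q4, δ(q2,1)=q4 → equivalent
Equivalent pairs: (q1, q2)

Final answer: Equivalent pairs: (q1, q2)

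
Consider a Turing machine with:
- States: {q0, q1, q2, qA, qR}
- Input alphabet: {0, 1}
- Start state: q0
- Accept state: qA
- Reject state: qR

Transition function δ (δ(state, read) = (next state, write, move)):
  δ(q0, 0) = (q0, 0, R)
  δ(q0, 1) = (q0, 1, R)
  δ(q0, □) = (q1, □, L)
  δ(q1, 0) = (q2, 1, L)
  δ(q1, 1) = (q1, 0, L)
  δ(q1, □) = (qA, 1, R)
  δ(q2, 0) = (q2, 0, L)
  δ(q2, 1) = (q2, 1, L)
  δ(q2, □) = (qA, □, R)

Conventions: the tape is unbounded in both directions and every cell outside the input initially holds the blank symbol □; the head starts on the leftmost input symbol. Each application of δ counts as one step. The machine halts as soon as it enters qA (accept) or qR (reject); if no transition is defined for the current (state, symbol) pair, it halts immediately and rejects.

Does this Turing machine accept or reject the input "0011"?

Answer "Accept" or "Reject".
Step 0: [q0]0011 (head at position 0)
Step 1: δ(q0, 0) = (q0, 0, R)  ⊢  0[q0]011 (head at position 1)
Step 2: δ(q0, 0) = (q0, 0, R)  ⊢  00[q0]11 (head at position 2)
Step 3: δ(q0, 1) = (q0, 1, R)  ⊢  001[q0]1 (head at position 3)
Step 4: δ(q0, 1) = (q0, 1, R)  ⊢  0011[q0]□ (head at position 4)
Step 5: δ(q0, □) = (q1, □, L)  ⊢  001[q1]1□ (head at position 3)
Step 6: δ(q1, 1) = (q1, 0, L)  ⊢  00[q1]10□ (head at position 2)
Step 7: δ(q1, 1) = (q1, 0, L)  ⊢  0[q1]000□ (head at position 1)
Step 8: δ(q1, 0) = (q2, 1, L)  ⊢  [q2]0100□ (head at position 0)
Step 9: δ(q2, 0) = (q2, 0, L)  ⊢  [q2]□0100□ (head at position -1)
Step 10: δ(q2, □) = (qA, □, R)  ⊢  □[qA]0100□ (head at position 0)
The machine is in qA, so it halts and accepts.

Final answer: Accept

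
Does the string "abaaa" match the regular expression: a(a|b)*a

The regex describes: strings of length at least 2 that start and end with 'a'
Yes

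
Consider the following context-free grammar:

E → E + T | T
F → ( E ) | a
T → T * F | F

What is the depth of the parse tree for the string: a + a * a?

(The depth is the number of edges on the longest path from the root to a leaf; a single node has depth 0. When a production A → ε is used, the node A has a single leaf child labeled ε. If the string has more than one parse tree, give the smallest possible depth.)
The grammar is unambiguous; the parse tree of a + a * a is:
E → E + T at the root (depth 0).
  Left E (depth 1) → T (2) → F (3) → a (4).
  Right T (depth 1) → T * F; that T (2) → F (3) → a (4); F (2) → a (3).
The longest root-to-leaf paths have 4 edges.
Depth = 4.

Final answer: 4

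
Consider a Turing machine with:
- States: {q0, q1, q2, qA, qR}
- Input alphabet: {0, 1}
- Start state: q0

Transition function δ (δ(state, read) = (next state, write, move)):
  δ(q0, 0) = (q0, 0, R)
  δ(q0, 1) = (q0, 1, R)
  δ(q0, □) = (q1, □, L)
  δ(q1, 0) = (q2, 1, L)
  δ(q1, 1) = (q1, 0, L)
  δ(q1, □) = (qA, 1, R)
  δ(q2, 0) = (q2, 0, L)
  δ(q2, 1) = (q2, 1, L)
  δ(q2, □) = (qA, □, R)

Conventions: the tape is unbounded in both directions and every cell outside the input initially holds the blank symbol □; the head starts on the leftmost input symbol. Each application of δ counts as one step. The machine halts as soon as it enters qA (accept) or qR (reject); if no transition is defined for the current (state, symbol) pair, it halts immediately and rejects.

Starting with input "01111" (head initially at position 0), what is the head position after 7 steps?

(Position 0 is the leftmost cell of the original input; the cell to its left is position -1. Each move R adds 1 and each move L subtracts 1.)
Step 0: [q0]01111 (head at position 0)
Step 1: δ(q0, 0) = (q0, 0, R)  ⊢  0[q0]1111 (head at position 1)
Step 2: δ(q0, 1) = (q0, 1, R)  ⊢  01[q0]111 (head at position 2)
Step 3: δ(q0, 1) = (q0, 1, R)  ⊢  011[q0]11 (head at position 3)
Step 4: δ(q0, 1) = (q0, 1, R)  ⊢  0111[q0]1 (head at position 4)
Step 5: δ(q0, 1) = (q0, 1, R)  ⊢  01111[q0]□ (head at position 5)
Step 6: δ(q0, □) = (q1, □, L)  ⊢  0111[q1]1□ (head at position 4)
Step 7: δ(q1, 1) = (q1, 0, L)  ⊢  011[q1]10□ (head at position 3)
Head position after 7 steps: 3

Final answer: Position 3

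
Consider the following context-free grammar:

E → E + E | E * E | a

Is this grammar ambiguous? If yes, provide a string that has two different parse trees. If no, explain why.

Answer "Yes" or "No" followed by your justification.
Two different leftmost derivations of a + a * a:
  (1) E ⇒ E + E ⇒ a + E ⇒ a + E * E ⇒ a + a * E ⇒ a + a * a   (tree groups a + (a * a))
  (2) E ⇒ E * E ⇒ E + E * E ⇒ a + E * E ⇒ a + a * E ⇒ a + a * a   (tree groups (a + a) * a)
Two distinct leftmost derivations = two distinct parse trees, so the grammar is ambiguous.

Final answer: Yes - the string 'a + a * a' has two distinct leftmost derivations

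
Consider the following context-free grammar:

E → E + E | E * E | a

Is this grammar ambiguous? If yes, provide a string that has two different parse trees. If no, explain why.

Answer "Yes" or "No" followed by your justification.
Two different leftmost derivations of a + a * a:
  (1) E ⇒ E + E ⇒ a + E ⇒ a + E * E ⇒ a + a * E ⇒ a + a * a   (tree groups a + (a * a))
  (2) E ⇒ E * E ⇒ E + E * E ⇒ a + E * E ⇒ a + a * E ⇒ a + a * a   (tree groups (a + a) * a)
Two distinct leftmost derivations = two distinct parse trees, so the grammar is ambiguous.

Final answer: Yes - the string 'a + a * a' has two distinct leftmost derivations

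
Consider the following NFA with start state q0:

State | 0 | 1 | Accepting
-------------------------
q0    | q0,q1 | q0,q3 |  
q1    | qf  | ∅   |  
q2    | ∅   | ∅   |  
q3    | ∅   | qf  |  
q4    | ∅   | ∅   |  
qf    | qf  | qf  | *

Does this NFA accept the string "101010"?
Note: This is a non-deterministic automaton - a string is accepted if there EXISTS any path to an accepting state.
Track the set of states the NFA could be in: start {q0}
Read '1': {q0} → {q0, q3}
Read '0': {q0, q3} → {q0, q1}
Read '1': {q0, q1} → {q0, q3}
Read '0': {q0, q3} → {q0, q1}
Read '1': {q0, q1} → {q0, q3}
Read '0': {q0, q3} → {q0, q1}
Final set {q0, q1} contains no accepting state → rejected.

Final answer: No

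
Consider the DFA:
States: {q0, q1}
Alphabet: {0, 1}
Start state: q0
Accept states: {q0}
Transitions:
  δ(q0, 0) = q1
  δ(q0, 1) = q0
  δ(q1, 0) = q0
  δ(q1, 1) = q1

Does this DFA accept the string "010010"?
Processing string "010010":
  q0 --0--> q1
  q1 --1--> q1
  q1 --0--> q0
  q0 --0--> q1
  q1 --1--> q1
  q1 --0--> q0
Final state: q0
Accept states: {q0}
q0 is an accept state, so the string is accepted.

Final answer: Yes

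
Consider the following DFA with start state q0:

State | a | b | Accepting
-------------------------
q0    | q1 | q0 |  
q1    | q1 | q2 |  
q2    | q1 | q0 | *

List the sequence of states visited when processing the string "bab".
q0 → q0 → q1 → q2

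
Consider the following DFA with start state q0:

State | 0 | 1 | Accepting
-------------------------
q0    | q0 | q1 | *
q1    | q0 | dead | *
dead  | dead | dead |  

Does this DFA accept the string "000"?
Start in q0.
Read '0': q0 → q0
Read '0': q0 → q0
Read '0': q0 → q0
Final state q0 is accepting, so the string is accepted.

Final answer: Yes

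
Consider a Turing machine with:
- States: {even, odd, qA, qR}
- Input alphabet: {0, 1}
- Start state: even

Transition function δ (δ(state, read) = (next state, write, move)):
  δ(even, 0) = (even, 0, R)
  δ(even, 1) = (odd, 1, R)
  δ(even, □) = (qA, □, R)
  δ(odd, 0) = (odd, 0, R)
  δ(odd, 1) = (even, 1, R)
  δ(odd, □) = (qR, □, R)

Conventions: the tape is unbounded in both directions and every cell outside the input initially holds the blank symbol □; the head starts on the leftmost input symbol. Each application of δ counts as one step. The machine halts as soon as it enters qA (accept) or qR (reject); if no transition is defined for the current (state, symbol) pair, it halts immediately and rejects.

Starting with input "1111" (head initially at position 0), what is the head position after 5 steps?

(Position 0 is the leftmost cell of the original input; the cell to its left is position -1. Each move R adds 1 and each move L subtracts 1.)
Step 0: [even]1111 (head at position 0)
Step 1: δ(even, 1) = (odd, 1, R)  ⊢  1[odd]111 (head at position 1)
Step 2: δ(odd, 1) = (even, 1, R)  ⊢  11[even]11 (head at position 2)
Step 3: δ(even, 1) = (odd, 1, R)  ⊢  111[odd]1 (head at position 3)
Step 4: δ(odd, 1) = (even, 1, R)  ⊢  1111[even]□ (head at position 4)
Step 5: δ(even, □) = (qA, □, R)  ⊢  1111□[qA]□ (head at position 5)
Head position after 5 steps: 5

Final answer: Position 5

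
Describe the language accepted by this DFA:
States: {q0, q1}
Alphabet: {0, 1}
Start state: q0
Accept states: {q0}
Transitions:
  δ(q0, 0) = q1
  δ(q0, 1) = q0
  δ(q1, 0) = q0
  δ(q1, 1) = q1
Analyzing the DFA structure:
Start state: q0
Accept states: {q0}
Interpreting what each state remembers (checking against the transitions):
  q0: an even number of 0s has been read so far
  q1: an odd number of 0s has been read so far
  δ(q0, 0): in q0 (an even number of 0s has been read so far), after reading 0 we have: an odd number of 0s has been read so far → q1
  δ(q0, 1): in q0 (an even number of 0s has been read so far), after reading 1 we have: an even number of 0s has been read so far → q0
  δ(q1, 0): in q1 (an odd number of 0s has been read so far), after reading 0 we have: an even number of 0s has been read so far → q0
  δ(q1, 1): in q1 (an odd number of 0s has been read so far), after reading 1 we have: an odd number of 0s has been read so far → q1
A string is accepted iff it ends in {q0}, i.e. an even number of 0s has been read so far.
Language: All binary strings with an even number of 0s

Final answer: All binary strings with an even number of 0s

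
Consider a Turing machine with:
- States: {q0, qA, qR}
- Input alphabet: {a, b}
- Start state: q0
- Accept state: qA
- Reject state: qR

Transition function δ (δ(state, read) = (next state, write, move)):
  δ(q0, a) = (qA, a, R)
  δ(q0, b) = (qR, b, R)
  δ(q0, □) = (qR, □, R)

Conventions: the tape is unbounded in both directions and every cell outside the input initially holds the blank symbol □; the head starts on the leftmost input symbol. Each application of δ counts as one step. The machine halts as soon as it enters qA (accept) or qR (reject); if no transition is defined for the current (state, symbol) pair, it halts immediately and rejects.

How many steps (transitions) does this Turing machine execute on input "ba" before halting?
Step 0: [q0]ba (head at position 0)
Step 1: δ(q0, b) = (qR, b, R)  ⊢  b[qR]a (head at position 1)
The machine is in qR, so it halts and rejects.
Number of transitions executed: 1.

Final answer: 1 steps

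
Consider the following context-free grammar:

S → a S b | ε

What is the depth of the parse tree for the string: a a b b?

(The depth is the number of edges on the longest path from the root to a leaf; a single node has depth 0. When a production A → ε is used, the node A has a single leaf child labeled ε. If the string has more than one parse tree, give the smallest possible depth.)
The only parse tree applies S → a S b 2 times (once per matching a…b pair) and then S → ε.
The S nodes sit at depths 0, 1, …, 2; the innermost S (depth 2) has the single child ε at depth 3.
The terminal leaves a, b are at depths 1..2, so the longest root-to-leaf path is S → S → … → S → ε with 3 edges.
Depth = 3.

Final answer: 3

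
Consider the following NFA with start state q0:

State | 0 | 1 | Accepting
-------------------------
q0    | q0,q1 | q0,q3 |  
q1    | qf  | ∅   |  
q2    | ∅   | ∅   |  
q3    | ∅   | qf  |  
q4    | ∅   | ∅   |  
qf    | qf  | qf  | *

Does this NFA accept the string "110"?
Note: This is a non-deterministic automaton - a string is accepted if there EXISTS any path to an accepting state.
Track the set of states the NFA could be in: start {q0}
Read '1': {q0} → {q0, q3}
Read '1': {q0, q3} → {q0, q3, qf}
Read '0': {q0, q3, qf} → {q0, q1, qf}
Final set {q0, q1, qf} contains accepting state(s) {qf} → accepted.

Final answer: Yes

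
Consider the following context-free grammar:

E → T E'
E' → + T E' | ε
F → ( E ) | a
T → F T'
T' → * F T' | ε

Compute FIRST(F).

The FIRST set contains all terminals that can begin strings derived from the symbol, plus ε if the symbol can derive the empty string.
FIRST(F): F → ( E ) contributes '(' and F → a contributes 'a', so FIRST(F) = {(, a}. F is not nullable.

Final answer: {(, a}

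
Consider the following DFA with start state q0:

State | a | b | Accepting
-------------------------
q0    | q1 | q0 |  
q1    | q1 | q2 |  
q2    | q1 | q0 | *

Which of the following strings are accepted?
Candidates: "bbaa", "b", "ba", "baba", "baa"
"bbaa": q0 → q0 → q0 → q1 → q1; q1 is not accepting → rejected
"b": q0 → q0; q0 is not accepting → rejected
"ba": q0 → q0 → q1; q1 is not accepting → rejected
"baba": q0 → q0 → q1 → q2 → q1; q1 is not accepting → rejected
"baa": q0 → q0 → q1 → q1; q1 is not accepting → rejected

Final answer: None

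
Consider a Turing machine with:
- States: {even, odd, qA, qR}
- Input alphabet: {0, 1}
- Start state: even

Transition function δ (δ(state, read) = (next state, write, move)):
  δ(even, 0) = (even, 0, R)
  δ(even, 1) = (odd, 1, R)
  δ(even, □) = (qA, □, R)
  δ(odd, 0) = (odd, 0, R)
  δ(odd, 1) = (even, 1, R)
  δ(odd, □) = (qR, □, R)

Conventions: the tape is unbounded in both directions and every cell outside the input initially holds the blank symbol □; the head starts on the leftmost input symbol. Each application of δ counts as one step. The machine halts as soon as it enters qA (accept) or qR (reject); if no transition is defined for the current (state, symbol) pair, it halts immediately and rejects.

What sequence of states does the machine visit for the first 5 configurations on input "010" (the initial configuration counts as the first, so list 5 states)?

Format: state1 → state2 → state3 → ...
Step 0: [even]010 (head at position 0)
Step 1: δ(even, 0) = (even, 0, R)  ⊢  0[even]10 (head at position 1)
Step 2: δ(even, 1) = (odd, 1, R)  ⊢  01[odd]0 (head at position 2)
Step 3: δ(odd, 0) = (odd, 0, R)  ⊢  010[odd]□ (head at position 3)
Step 4: δ(odd, □) = (qR, □, R)  ⊢  010□[qR]□ (head at position 4)
Reading off the states of these 5 configurations: even → even → odd → odd → qR

Final answer: even → even → odd → odd → qR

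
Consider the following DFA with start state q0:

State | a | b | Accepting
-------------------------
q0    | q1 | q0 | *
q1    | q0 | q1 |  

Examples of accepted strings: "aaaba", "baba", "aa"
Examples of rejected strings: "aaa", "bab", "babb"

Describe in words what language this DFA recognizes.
strings over {a,b} with an even number of a's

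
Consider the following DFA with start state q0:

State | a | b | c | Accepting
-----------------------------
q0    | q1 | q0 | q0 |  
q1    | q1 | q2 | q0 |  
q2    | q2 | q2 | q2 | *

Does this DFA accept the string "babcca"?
Start in q0.
Read 'b': q0 → q0
Read 'a': q0 → q1
Read 'b': q1 → q2
Read 'c': q2 → q2
Read 'c': q2 → q2
Read 'a': q2 → q2
Final state q2 is accepting, so the string is accepted.

Final answer: Yes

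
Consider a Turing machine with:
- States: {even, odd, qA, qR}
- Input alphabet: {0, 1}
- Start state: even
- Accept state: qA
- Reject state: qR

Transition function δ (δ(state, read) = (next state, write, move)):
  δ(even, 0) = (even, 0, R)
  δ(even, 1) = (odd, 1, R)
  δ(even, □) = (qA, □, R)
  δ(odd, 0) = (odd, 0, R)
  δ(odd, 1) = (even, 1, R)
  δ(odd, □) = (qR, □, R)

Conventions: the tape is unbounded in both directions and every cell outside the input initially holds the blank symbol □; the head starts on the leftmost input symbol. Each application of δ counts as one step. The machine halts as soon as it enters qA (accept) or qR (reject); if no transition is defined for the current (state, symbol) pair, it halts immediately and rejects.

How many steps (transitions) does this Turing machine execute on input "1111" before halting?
Step 0: [even]1111 (head at position 0)
Step 1: δ(even, 1) = (odd, 1, R)  ⊢  1[odd]111 (head at position 1)
Step 2: δ(odd, 1) = (even, 1, R)  ⊢  11[even]11 (head at position 2)
Step 3: δ(even, 1) = (odd, 1, R)  ⊢  111[odd]1 (head at position 3)
Step 4: δ(odd, 1) = (even, 1, R)  ⊢  1111[even]□ (head at position 4)
Step 5: δ(even, □) = (qA, □, R)  ⊢  1111□[qA]□ (head at position 5)
The machine is in qA, so it halts and accepts.
Number of transitions executed: 5.

Final answer: 5 steps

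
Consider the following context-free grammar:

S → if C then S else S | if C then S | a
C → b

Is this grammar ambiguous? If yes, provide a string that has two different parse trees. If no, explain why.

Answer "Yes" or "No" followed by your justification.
The 'dangling else' can attach to either if. Two leftmost derivations of  if b then if b then a else a:
  (1) S ⇒ if C then S else S ⇒ if b then S else S ⇒ if b then if C then S else S ⇒ if b then if b then S else S ⇒ if b then if b then a else S ⇒ if b then if b then a else a   (else belongs to the outer if)
  (2) S ⇒ if C then S ⇒ if b then S ⇒ if b then if C then S else S ⇒ if b then if b then S else S ⇒ if b then if b then a else S ⇒ if b then if b then a else a   (else belongs to the inner if)
Two distinct parse trees for the same string, so the grammar is ambiguous.

Final answer: Yes - the string 'if b then if b then a else a' has two distinct leftmost derivations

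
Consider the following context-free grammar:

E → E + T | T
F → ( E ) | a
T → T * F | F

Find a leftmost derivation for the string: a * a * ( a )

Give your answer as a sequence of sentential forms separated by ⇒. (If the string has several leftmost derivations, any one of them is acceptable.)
Start with E.
Step 1: the leftmost non-terminal is E; apply E → T:  T
Step 2: the leftmost non-terminal is T; apply T → T * F:  T * F
Step 3: the leftmost non-terminal is T; apply T → T * F:  T * F * F
Step 4: the leftmost non-terminal is T; apply T → F:  F * F * F
Step 5: the leftmost non-terminal is F; apply F → a:  a * F * F
Step 6: the leftmost non-terminal is F; apply F → a:  a * a * F
Step 7: the leftmost non-terminal is F; apply F → ( E ):  a * a * ( E )
Step 8: the leftmost non-terminal is E; apply E → T:  a * a * ( T )
Step 9: the leftmost non-terminal is T; apply T → F:  a * a * ( F )
Step 10: the leftmost non-terminal is F; apply F → a:  a * a * ( a )

Final answer: E ⇒ T ⇒ T * F ⇒ T * F * F ⇒ F * F * F ⇒ a * F * F ⇒ a * a * F ⇒ a * a * ( E ) ⇒ a * a * ( T ) ⇒ a * a * ( F ) ⇒ a * a * ( a )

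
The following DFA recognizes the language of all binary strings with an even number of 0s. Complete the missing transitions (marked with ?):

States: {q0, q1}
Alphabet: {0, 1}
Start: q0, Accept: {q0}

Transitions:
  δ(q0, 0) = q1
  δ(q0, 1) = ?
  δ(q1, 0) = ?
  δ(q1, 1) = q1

What each state remembers (consistent with the given transitions and accept states):
  q0: an even number of 0s has been read so far
  q1: an odd number of 0s has been read so far
Filling in the missing entries:
  δ(q0, 1): in q0 (an even number of 0s has been read so far), after reading 1 we have: an even number of 0s has been read so far → q0
  δ(q1, 0): in q1 (an odd number of 0s has been read so far), after reading 0 we have: an even number of 0s has been read so far → q0

Final answer: δ(q0, 1) = q0; δ(q1, 0) = q0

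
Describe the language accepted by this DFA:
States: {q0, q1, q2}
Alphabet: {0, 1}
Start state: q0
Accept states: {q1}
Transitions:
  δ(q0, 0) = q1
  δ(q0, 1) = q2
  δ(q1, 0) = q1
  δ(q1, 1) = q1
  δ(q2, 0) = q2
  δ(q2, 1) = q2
Analyzing the DFA structure:
Start state: q0
Accept states: {q1}
Interpreting what each state remembers (checking against the transitions):
  q0: nothing has been read yet
  q1: the first symbol was 0
  q2: the first symbol was 1 (trap state)
  δ(q0, 0): in q0 (nothing has been read yet), after reading 0 we have: the first symbol was 0 → q1
  δ(q0, 1): in q0 (nothing has been read yet), after reading 1 we have: the first symbol was 1 (trap state) → q2
  δ(q1, 0): in q1 (the first symbol was 0), after reading 0 we have: the first symbol was 0 → q1
  δ(q1, 1): in q1 (the first symbol was 0), after reading 1 we have: the first symbol was 0 → q1
  δ(q2, 0): in q2 (the first symbol was 1 (trap state)), after reading 0 we have: the first symbol was 1 (trap state) → q2
  δ(q2, 1): in q2 (the first symbol was 1 (trap state)), after reading 1 we have: the first symbol was 1 (trap state) → q2
A string is accepted iff it ends in {q1}, i.e. the first symbol was 0.
Language: All binary strings starting with 0

Final answer: All binary strings starting with 0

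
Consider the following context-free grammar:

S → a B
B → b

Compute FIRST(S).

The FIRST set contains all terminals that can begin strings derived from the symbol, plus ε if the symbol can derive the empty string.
S has the single production S → a B, whose right-hand side begins with the terminal a. So FIRST(S) = {a}.

Final answer: {a}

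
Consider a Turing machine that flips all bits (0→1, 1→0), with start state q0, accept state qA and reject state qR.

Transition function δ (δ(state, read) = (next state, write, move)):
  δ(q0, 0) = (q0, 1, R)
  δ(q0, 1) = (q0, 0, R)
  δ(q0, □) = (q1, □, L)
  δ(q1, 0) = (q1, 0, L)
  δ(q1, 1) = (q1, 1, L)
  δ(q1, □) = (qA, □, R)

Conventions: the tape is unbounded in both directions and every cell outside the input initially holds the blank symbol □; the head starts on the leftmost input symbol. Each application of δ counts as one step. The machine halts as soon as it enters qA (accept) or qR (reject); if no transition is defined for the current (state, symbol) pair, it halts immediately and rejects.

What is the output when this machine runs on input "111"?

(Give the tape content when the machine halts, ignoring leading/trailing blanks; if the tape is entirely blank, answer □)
Step 0: [q0]111 (head at position 0)
Step 1: δ(q0, 1) = (q0, 0, R)  ⊢  0[q0]11 (head at position 1)
Step 2: δ(q0, 1) = (q0, 0, R)  ⊢  00[q0]1 (head at position 2)
Step 3: δ(q0, 1) = (q0, 0, R)  ⊢  000[q0]□ (head at position 3)
Step 4: δ(q0, □) = (q1, □, L)  ⊢  00[q1]0□ (head at position 2)
Step 5: δ(q1, 0) = (q1, 0, L)  ⊢  0[q1]00□ (head at position 1)
Step 6: δ(q1, 0) = (q1, 0, L)  ⊢  [q1]000□ (head at position 0)
Step 7: δ(q1, 0) = (q1, 0, L)  ⊢  [q1]□000□ (head at position -1)
Step 8: δ(q1, □) = (qA, □, R)  ⊢  □[qA]000□ (head at position 0)
The machine is in qA, so it halts and accepts.
Tape content when halted (ignoring surrounding blanks): 000

Final answer: Output: 000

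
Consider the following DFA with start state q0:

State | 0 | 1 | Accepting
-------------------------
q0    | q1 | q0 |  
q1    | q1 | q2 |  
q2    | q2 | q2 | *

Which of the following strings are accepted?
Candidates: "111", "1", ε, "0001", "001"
"111": q0 → q0 → q0 → q0; q0 is not accepting → rejected
"1": q0 → q0; q0 is not accepting → rejected
ε: q0; q0 is not accepting → rejected
"0001": q0 → q1 → q1 → q1 → q2; q2 is accepting → accepted
"001": q0 → q1 → q1 → q2; q2 is accepting → accepted

Final answer: "0001", "001"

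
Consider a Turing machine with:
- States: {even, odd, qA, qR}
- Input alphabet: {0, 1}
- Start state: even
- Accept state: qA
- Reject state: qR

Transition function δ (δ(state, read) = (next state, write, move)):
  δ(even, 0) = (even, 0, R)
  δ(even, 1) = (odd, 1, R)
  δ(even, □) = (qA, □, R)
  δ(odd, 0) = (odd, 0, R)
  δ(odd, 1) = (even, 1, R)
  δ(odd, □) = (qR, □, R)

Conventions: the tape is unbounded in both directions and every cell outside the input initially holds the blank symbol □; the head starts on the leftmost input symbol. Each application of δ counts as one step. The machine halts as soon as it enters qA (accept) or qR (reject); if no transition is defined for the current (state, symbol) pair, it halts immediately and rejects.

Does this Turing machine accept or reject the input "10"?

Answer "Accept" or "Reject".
Step 0: [even]10 (head at position 0)
Step 1: δ(even, 1) = (odd, 1, R)  ⊢  1[odd]0 (head at position 1)
Step 2: δ(odd, 0) = (odd, 0, R)  ⊢  10[odd]□ (head at position 2)
Step 3: δ(odd, □) = (qR, □, R)  ⊢  10□[qR]□ (head at position 3)
The machine is in qR, so it halts and rejects.

Final answer: Reject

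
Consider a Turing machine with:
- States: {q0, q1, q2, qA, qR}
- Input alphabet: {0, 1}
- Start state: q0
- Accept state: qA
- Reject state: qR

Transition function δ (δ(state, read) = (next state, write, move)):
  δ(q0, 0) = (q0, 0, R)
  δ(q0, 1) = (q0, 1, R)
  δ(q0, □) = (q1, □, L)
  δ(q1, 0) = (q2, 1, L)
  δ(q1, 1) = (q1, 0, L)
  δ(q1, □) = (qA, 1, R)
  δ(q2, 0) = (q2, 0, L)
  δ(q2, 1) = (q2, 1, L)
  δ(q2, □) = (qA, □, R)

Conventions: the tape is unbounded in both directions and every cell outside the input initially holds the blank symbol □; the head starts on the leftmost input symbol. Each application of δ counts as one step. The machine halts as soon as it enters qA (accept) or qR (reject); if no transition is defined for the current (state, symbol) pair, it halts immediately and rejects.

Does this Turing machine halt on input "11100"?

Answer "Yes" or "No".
Step 0: [q0]11100 (head at position 0)
Step 1: δ(q0, 1) = (q0, 1, R)  ⊢  1[q0]1100 (head at position 1)
Step 2: δ(q0, 1) = (q0, 1, R)  ⊢  11[q0]100 (head at position 2)
Step 3: δ(q0, 1) = (q0, 1, R)  ⊢  111[q0]00 (head at position 3)
Step 4: δ(q0, 0) = (q0, 0, R)  ⊢  1110[q0]0 (head at position 4)
Step 5: δ(q0, 0) = (q0, 0, R)  ⊢  11100[q0]□ (head at position 5)
Step 6: δ(q0, □) = (q1, □, L)  ⊢  1110[q1]0□ (head at position 4)
Step 7: δ(q1, 0) = (q2, 1, L)  ⊢  111[q2]01□ (head at position 3)
Step 8: δ(q2, 0) = (q2, 0, L)  ⊢  11[q2]101□ (head at position 2)
Step 9: δ(q2, 1) = (q2, 1, L)  ⊢  1[q2]1101□ (head at position 1)
Step 10: δ(q2, 1) = (q2, 1, L)  ⊢  [q2]11101□ (head at position 0)
Step 11: δ(q2, 1) = (q2, 1, L)  ⊢  [q2]□11101□ (head at position -1)
Step 12: δ(q2, □) = (qA, □, R)  ⊢  □[qA]11101□ (head at position 0)
The machine is in qA, so it halts and accepts.
It halts after 12 steps.

Final answer: Yes - halts after 12 steps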